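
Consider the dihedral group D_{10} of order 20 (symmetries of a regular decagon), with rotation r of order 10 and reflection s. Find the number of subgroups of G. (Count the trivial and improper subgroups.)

22

|G| = 20, so by Lagrange every subgroup order divides 20. Divisors: 1, 2, 4, 5, 10, 20.
Subgroups by order — order 1: 1; order 2: 11; order 4: 5; order 5: 1; order 10: 3; order 20: 1.
Total: 1 + 11 + 5 + 1 + 3 + 1 = 22.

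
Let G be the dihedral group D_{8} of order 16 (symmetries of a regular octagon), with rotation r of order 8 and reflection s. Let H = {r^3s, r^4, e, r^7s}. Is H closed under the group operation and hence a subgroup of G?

Yes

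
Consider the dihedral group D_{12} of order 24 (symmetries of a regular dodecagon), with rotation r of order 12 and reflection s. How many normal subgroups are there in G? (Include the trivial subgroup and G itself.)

9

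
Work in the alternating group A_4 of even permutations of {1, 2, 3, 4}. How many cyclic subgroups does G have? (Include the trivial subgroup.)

8

Each element a generates a cyclic subgroup ⟨a⟩; distinct elements may generate the same one (a cyclic group of order d has φ(d) generators).
Cyclic subgroups by order — order 1: 1; order 2: 3; order 3: 4.
Total: 8.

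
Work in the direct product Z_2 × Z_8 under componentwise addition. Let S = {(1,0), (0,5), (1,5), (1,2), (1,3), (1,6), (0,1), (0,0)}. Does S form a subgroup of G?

(0,1) ∈ S but its inverse (0,7) ∉ S, so S is not a subgroup.

No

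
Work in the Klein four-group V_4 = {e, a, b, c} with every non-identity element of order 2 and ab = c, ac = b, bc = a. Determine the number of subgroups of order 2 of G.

3

|G| = 4 and 2 | 4, so subgroups of order 2 are possible by Lagrange.
The subgroups of order 2 are: {e, a}; {e, b}; {e, c}.
So G has 3 subgroups of order 2.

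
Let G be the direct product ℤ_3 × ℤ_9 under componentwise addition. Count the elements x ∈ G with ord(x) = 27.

An element (a,b) has order lcm(ord(a), ord(b)); count pairs with lcm equal to 27.
Enumerating gives 0 such elements.

0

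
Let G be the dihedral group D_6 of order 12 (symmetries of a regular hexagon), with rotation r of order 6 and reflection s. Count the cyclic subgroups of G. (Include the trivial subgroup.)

10

Group the elements of G by the cyclic subgroup they generate; each cyclic subgroup of order d accounts for φ(d) elements.
Cyclic subgroups by order — order 1: 1; order 2: 7; order 3: 1; order 6: 1.
Total: 10.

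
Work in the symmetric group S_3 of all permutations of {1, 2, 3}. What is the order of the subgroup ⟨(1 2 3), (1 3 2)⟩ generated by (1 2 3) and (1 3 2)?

|⟨(1 2 3)⟩| = 3 and |⟨(1 3 2)⟩| = 3, so |H| is a multiple of lcm(3, 3) = 3 and divides |G| = 6.
Closing under the operation: H = {e, (1 2 3), (1 3 2)}, so |H| = 3.

3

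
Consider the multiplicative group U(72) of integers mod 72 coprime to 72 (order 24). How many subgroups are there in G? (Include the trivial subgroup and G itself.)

32

|G| = 24, so by Lagrange every subgroup order divides 24. Divisors: 1, 2, 3, 4, 6, 8, 12, 24.
Subgroups by order — order 1: 1; order 2: 7; order 3: 1; order 4: 7; order 6: 7; order 8: 1; order 12: 7; order 24: 1.
Total: 1 + 7 + 1 + 7 + 7 + 1 + 7 + 1 = 32.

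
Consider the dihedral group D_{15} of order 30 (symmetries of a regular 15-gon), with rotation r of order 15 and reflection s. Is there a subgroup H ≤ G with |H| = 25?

No

25 does not divide |G| = 30, so by Lagrange no subgroup of order 25 exists.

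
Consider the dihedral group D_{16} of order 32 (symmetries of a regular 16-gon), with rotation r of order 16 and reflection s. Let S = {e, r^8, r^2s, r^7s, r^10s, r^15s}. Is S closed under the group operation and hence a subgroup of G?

No

|S| = 6 does not divide |G| = 32, so by Lagrange S is not a subgroup.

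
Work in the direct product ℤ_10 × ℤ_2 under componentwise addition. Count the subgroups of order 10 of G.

3

|G| = 20 and 10 | 20, so subgroups of order 10 are possible by Lagrange.
The subgroups of order 10 are: {(0,0), (0,1), (2,0), (2,1), (4,0), (4,1), (6,0), (6,1), (8,0), (8,1)}; {(0,0), (1,0), (2,0), (3,0), (4,0), (5,0), (6,0), (7,0), (8,0), (9,0)}; {(0,0), (1,1), (2,0), (3,1), (4,0), (5,1), (6,0), (7,1), (8,0), (9,1)}.
So G has 3 subgroups of order 10.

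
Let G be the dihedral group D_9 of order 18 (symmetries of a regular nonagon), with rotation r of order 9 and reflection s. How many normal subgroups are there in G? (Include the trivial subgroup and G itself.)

4

G has 16 subgroups. Checking conjugation-invariance by order — order 1: 1/1 normal; order 2: 0/9 normal; order 3: 1/1 normal; order 6: 0/3 normal; order 9: 1/1 normal; order 18: 1/1 normal.
Total normal subgroups: 4.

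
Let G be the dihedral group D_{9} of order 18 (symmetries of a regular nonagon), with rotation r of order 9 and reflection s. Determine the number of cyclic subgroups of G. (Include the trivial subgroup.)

12

Each element a generates a cyclic subgroup ⟨a⟩; distinct elements may generate the same one (a cyclic group of order d has φ(d) generators).
Cyclic subgroups by order — order 1: 1; order 2: 9; order 3: 1; order 9: 1.
Total: 12.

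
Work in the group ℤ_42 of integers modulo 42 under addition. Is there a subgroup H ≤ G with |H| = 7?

Yes

7 | 42. A subgroup of order 7 is {0, 6, 12, 18, 24, 30, 36}.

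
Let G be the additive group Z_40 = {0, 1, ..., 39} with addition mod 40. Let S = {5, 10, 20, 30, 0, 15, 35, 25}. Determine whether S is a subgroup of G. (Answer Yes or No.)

Yes

|S| = 8 divides |G| = 40, consistent with Lagrange.
S contains the identity, every element's inverse is in S, and S is closed under +: it is a subgroup.
In fact S = ⟨35⟩.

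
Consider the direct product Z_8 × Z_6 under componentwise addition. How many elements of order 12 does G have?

8

An element (a,b) has order lcm(ord(a), ord(b)); count pairs with lcm equal to 12.
Enumerating gives 8 such elements.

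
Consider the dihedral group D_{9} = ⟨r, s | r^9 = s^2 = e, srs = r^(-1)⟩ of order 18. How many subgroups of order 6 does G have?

3

|G| = 18 and 6 | 18, so subgroups of order 6 are possible by Lagrange.
The subgroups of order 6 are: {e, r^3, r^6, r^2s, r^5s, r^8s}; {e, r^3, r^6, s, r^3s, r^6s}; {e, r^3, r^6, rs, r^4s, r^7s}.
So G has 3 subgroups of order 6.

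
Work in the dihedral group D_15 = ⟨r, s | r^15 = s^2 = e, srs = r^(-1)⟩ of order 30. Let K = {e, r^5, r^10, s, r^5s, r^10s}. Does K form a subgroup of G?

Yes

|K| = 6 divides |G| = 30, consistent with Lagrange.
K contains the identity, every element's inverse is in K, and K is closed under ·: it is a subgroup.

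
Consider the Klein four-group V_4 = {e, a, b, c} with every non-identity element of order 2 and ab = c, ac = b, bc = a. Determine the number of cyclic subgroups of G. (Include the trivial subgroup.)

Each element a generates a cyclic subgroup ⟨a⟩; distinct elements may generate the same one (a cyclic group of order d has φ(d) generators).
Cyclic subgroups by order — order 1: 1; order 2: 3.
Total: 4.

4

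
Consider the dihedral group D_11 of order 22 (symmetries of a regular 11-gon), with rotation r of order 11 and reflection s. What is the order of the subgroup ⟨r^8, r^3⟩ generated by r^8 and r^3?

11

|⟨r^8⟩| = 11 and |⟨r^3⟩| = 11, so |H| is a multiple of lcm(11, 11) = 11 and divides |G| = 22.
Closing under the operation: H = {e, r, r^2, r^3, r^4, r^5, r^6, r^7, r^8, r^9, r^10}, so |H| = 11.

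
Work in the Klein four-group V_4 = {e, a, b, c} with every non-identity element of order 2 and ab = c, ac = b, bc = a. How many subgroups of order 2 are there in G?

3

|G| = 4 and 2 | 4, so subgroups of order 2 are possible by Lagrange.
The subgroups of order 2 are: {e, a}; {e, b}; {e, c}.
So G has 3 subgroups of order 2.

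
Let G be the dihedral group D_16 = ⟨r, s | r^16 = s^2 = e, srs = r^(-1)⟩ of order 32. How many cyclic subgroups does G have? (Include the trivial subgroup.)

21

Each element a generates a cyclic subgroup ⟨a⟩; distinct elements may generate the same one (a cyclic group of order d has φ(d) generators).
Cyclic subgroups by order — order 1: 1; order 2: 17; order 4: 1; order 8: 1; order 16: 1.
Total: 21.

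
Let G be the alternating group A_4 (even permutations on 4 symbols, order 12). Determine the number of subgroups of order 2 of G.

|G| = 12 and 2 | 12, so subgroups of order 2 are possible by Lagrange.
The subgroups of order 2 are: {e, (1 2)(3 4)}; {e, (1 3)(2 4)}; {e, (1 4)(2 3)}.
So G has 3 subgroups of order 2.

3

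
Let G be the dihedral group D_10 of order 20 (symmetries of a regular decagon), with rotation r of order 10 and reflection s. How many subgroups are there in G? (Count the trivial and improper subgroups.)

22

|G| = 20, so by Lagrange every subgroup order divides 20. Divisors: 1, 2, 4, 5, 10, 20.
Subgroups by order — order 1: 1; order 2: 11; order 4: 5; order 5: 1; order 10: 3; order 20: 1.
Total: 1 + 11 + 5 + 1 + 3 + 1 = 22.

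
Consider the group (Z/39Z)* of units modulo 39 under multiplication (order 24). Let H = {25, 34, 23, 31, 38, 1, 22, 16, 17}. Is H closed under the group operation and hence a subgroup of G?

|H| = 9 does not divide |G| = 24, so by Lagrange H is not a subgroup.

No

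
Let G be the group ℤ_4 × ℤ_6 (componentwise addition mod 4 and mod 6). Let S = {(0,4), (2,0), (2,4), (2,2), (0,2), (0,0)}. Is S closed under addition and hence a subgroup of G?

Yes

|S| = 6 divides |G| = 24, consistent with Lagrange.
S contains the identity, every element's inverse is in S, and S is closed under +: it is a subgroup.
In fact S = ⟨(2,4)⟩.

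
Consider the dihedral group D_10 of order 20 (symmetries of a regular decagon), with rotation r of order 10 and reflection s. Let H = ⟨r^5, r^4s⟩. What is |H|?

|⟨r^5⟩| = 2 and |⟨r^4s⟩| = 2, so |H| is a multiple of lcm(2, 2) = 2 and divides |G| = 20.
Closing under the operation: H = {e, r^5, r^4s, r^9s}, so |H| = 4.

4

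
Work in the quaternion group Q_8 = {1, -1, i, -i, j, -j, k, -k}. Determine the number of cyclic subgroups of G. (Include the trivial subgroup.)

5

Group the elements of G by the cyclic subgroup they generate; each cyclic subgroup of order d accounts for φ(d) elements.
Cyclic subgroups by order — order 1: 1; order 2: 1; order 4: 3.
Total: 5.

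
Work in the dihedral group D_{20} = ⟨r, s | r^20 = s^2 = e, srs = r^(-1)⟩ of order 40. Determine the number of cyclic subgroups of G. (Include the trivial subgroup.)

Group the elements of G by the cyclic subgroup they generate; each cyclic subgroup of order d accounts for φ(d) elements.
Cyclic subgroups by order — order 1: 1; order 2: 21; order 4: 1; order 5: 1; order 10: 1; order 20: 1.
Total: 26.

26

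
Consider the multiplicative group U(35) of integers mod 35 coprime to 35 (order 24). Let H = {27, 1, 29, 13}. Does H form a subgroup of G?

Yes

|H| = 4 divides |G| = 24, consistent with Lagrange.
H contains the identity, every element's inverse is in H, and H is closed under ·: it is a subgroup.
In fact H = ⟨27⟩.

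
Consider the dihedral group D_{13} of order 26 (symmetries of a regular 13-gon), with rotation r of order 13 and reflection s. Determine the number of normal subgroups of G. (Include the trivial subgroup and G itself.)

3

G has 16 subgroups. Checking conjugation-invariance by order — order 1: 1/1 normal; order 2: 0/13 normal; order 13: 1/1 normal; order 26: 1/1 normal.
Total normal subgroups: 3.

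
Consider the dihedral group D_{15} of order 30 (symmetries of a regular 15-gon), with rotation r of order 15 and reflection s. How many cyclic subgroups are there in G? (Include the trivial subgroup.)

Each element a generates a cyclic subgroup ⟨a⟩; distinct elements may generate the same one (a cyclic group of order d has φ(d) generators).
Cyclic subgroups by order — order 1: 1; order 2: 15; order 3: 1; order 5: 1; order 15: 1.
Total: 19.

19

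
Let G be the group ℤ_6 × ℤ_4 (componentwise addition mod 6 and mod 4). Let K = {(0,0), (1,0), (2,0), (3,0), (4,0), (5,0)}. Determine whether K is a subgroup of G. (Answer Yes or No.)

Yes

|K| = 6 divides |G| = 24, consistent with Lagrange.
K contains the identity, every element's inverse is in K, and K is closed under +: it is a subgroup.
In fact K = ⟨(5,0)⟩.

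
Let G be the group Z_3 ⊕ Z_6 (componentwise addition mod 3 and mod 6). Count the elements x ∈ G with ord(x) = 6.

An element (a,b) has order lcm(ord(a), ord(b)); count pairs with lcm equal to 6.
Enumerating gives 8 such elements.

8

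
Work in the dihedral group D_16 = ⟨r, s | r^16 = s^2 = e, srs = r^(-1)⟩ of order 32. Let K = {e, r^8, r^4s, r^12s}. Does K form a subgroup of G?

|K| = 4 divides |G| = 32, consistent with Lagrange.
K contains the identity, every element's inverse is in K, and K is closed under ·: it is a subgroup.

Yes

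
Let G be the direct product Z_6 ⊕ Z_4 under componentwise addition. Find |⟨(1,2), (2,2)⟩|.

|⟨(1,2)⟩| = 6 and |⟨(2,2)⟩| = 6, so |H| is a multiple of lcm(6, 6) = 6 and divides |G| = 24.
Closing under the operation: H = {(0,0), (0,2), (1,0), (1,2), (2,0), (2,2), (3,0), (3,2), (4,0), (4,2), (5,0), (5,2)}, so |H| = 12.

12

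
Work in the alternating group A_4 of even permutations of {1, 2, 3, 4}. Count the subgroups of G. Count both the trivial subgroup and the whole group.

|G| = 12, so by Lagrange every subgroup order divides 12. Divisors: 1, 2, 3, 4, 6, 12.
Subgroups by order — order 1: 1; order 2: 3; order 3: 4; order 4: 1; order 6: 0; order 12: 1.
Total: 1 + 3 + 4 + 1 + 0 + 1 = 10.

10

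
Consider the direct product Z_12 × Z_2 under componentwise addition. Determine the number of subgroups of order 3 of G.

|G| = 24 and 3 | 24, so subgroups of order 3 are possible by Lagrange.
The subgroups of order 3 are: {(0,0), (4,0), (8,0)}.
So G has 1 subgroup of order 3.

1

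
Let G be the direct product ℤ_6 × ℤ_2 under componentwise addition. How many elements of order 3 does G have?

2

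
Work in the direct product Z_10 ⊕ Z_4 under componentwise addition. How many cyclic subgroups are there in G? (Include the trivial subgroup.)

A cyclic subgroup of order d is generated by each of its φ(d) elements of order d, so the cyclic subgroups of order d number (#elements of order d)/φ(d).
Cyclic subgroups by order — order 1: 1; order 2: 3; order 4: 2; order 5: 1; order 10: 3; order 20: 2.
Total: 12.

12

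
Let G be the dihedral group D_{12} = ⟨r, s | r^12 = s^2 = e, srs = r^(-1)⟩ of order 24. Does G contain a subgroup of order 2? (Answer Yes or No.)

2 | 24. A subgroup of order 2 is {e, r^10s}.

Yes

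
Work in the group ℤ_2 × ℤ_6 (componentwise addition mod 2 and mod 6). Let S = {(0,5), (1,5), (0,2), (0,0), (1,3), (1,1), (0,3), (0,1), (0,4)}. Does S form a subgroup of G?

|S| = 9 does not divide |G| = 12, so by Lagrange S is not a subgroup.

No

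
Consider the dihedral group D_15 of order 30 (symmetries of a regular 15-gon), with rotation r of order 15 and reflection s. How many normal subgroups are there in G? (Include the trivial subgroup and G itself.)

G has 28 subgroups. Checking conjugation-invariance by order — order 1: 1/1 normal; order 2: 0/15 normal; order 3: 1/1 normal; order 5: 1/1 normal; order 6: 0/5 normal; order 10: 0/3 normal; order 15: 1/1 normal; order 30: 1/1 normal.
Total normal subgroups: 5.

5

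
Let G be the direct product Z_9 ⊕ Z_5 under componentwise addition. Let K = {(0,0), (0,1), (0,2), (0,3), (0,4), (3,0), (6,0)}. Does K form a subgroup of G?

|K| = 7 does not divide |G| = 45, so by Lagrange K is not a subgroup.

No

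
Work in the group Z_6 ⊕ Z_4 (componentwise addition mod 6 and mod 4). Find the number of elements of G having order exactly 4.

An element (a,b) has order lcm(ord(a), ord(b)); count pairs with lcm equal to 4.
Enumerating gives 4 such elements.

4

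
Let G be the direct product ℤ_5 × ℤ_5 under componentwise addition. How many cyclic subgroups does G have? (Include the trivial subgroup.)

7

Group the elements of G by the cyclic subgroup they generate; each cyclic subgroup of order d accounts for φ(d) elements.
Cyclic subgroups by order — order 1: 1; order 5: 6.
Total: 7.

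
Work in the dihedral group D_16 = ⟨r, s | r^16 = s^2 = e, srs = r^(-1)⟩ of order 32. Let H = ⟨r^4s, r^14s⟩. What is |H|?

|⟨r^4s⟩| = 2 and |⟨r^14s⟩| = 2, so |H| is a multiple of lcm(2, 2) = 2 and divides |G| = 32.
Closing under the operation: H = {e, r^2, r^4, r^6, r^8, r^10, r^12, r^14, s, r^2s, r^4s, r^6s, r^8s, r^10s, r^12s, r^14s}, so |H| = 16.

16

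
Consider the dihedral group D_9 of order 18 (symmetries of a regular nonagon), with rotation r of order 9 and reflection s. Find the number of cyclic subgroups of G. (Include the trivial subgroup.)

Group the elements of G by the cyclic subgroup they generate; each cyclic subgroup of order d accounts for φ(d) elements.
Cyclic subgroups by order — order 1: 1; order 2: 9; order 3: 1; order 9: 1.
Total: 12.

12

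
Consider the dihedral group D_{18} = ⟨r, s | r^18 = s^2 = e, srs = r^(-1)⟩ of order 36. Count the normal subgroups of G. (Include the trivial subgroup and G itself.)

G has 45 subgroups. Checking conjugation-invariance by order — order 1: 1/1 normal; order 2: 1/19 normal; order 3: 1/1 normal; order 4: 0/9 normal; order 6: 1/7 normal; order 9: 1/1 normal; order 12: 0/3 normal; order 18: 3/3 normal; order 36: 1/1 normal.
Total normal subgroups: 9.

9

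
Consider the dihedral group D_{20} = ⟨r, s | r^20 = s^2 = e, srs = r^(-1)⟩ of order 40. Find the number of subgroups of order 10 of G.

5

|G| = 40 and 10 | 40, so subgroups of order 10 are possible by Lagrange.
The subgroups of order 10 are: {e, r^2, r^4, r^6, r^8, r^10, r^12, r^14, r^16, r^18}; {e, r^4, r^8, r^12, r^16, r^2s, r^6s, r^10s, r^14s, r^18s}; {e, r^4, r^8, r^12, r^16, r^3s, r^7s, r^11s, r^15s, r^19s}; {e, r^4, r^8, r^12, r^16, s, r^4s, r^8s, r^12s, r^16s}; … (5 in all).
So G has 5 subgroups of order 10.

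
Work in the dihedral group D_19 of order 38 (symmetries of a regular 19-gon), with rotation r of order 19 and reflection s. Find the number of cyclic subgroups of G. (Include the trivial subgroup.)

Each element a generates a cyclic subgroup ⟨a⟩; distinct elements may generate the same one (a cyclic group of order d has φ(d) generators).
Cyclic subgroups by order — order 1: 1; order 2: 19; order 19: 1.
Total: 21.

21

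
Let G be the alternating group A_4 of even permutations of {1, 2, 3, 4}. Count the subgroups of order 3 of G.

|G| = 12 and 3 | 12, so subgroups of order 3 are possible by Lagrange.
The subgroups of order 3 are: {e, (1 2 3), (1 3 2)}; {e, (1 2 4), (1 4 2)}; {e, (1 3 4), (1 4 3)}; {e, (2 3 4), (2 4 3)}.
So G has 4 subgroups of order 3.

4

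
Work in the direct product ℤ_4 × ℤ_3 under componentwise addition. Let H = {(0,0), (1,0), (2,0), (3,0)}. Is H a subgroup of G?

|H| = 4 divides |G| = 12, consistent with Lagrange.
H contains the identity, every element's inverse is in H, and H is closed under +: it is a subgroup.
In fact H = ⟨(1,0)⟩.

Yes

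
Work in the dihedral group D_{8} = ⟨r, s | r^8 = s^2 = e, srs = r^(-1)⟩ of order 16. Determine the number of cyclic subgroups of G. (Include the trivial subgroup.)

A cyclic subgroup of order d is generated by each of its φ(d) elements of order d, so the cyclic subgroups of order d number (#elements of order d)/φ(d).
Cyclic subgroups by order — order 1: 1; order 2: 9; order 4: 1; order 8: 1.
Total: 12.

12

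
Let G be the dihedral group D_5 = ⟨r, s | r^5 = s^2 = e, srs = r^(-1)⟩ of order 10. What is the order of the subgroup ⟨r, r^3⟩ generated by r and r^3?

5

|⟨r⟩| = 5 and |⟨r^3⟩| = 5, so |H| is a multiple of lcm(5, 5) = 5 and divides |G| = 10.
Closing under the operation: H = {e, r, r^2, r^3, r^4}, so |H| = 5.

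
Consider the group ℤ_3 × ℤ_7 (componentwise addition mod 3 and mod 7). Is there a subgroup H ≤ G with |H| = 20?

No

20 does not divide |G| = 21, so by Lagrange no subgroup of order 20 exists.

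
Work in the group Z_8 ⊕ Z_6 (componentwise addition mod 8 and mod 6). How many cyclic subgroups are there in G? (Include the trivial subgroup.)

16

A cyclic subgroup of order d is generated by each of its φ(d) elements of order d, so the cyclic subgroups of order d number (#elements of order d)/φ(d).
Cyclic subgroups by order — order 1: 1; order 2: 3; order 3: 1; order 4: 2; order 6: 3; order 8: 2; order 12: 2; order 24: 2.
Total: 16.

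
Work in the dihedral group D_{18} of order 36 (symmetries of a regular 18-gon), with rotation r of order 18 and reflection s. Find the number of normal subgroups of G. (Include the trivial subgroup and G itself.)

G has 45 subgroups. Checking conjugation-invariance by order — order 1: 1/1 normal; order 2: 1/19 normal; order 3: 1/1 normal; order 4: 0/9 normal; order 6: 1/7 normal; order 9: 1/1 normal; order 12: 0/3 normal; order 18: 3/3 normal; order 36: 1/1 normal.
Total normal subgroups: 9.

9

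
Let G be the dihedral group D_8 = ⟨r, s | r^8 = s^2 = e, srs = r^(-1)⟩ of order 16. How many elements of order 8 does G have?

4

The elements of order 8 are: r, r^3, r^5, r^7.
That's 4.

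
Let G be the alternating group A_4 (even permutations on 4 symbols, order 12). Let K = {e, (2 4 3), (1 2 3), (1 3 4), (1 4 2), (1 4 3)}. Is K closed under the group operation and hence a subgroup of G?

No

(2 4 3) ∈ K but its inverse (2 3 4) ∉ K, so K is not a subgroup.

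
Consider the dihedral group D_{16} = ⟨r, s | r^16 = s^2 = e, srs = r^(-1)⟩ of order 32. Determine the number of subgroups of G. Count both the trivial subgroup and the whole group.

36

|G| = 32, so by Lagrange every subgroup order divides 32. Divisors: 1, 2, 4, 8, 16, 32.
Subgroups by order — order 1: 1; order 2: 17; order 4: 9; order 8: 5; order 16: 3; order 32: 1.
Total: 1 + 17 + 9 + 5 + 3 + 1 = 36.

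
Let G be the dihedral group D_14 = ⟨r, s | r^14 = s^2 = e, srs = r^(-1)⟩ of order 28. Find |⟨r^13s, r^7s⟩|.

|⟨r^13s⟩| = 2 and |⟨r^7s⟩| = 2, so |H| is a multiple of lcm(2, 2) = 2 and divides |G| = 28.
Closing under the operation: H = {e, r^2, r^4, r^6, r^8, r^10, r^12, rs, r^3s, r^5s, r^7s, r^9s, r^11s, r^13s}, so |H| = 14.

14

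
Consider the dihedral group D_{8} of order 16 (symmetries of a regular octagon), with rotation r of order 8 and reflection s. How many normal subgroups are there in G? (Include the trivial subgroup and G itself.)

7

G has 19 subgroups. Checking conjugation-invariance by order — order 1: 1/1 normal; order 2: 1/9 normal; order 4: 1/5 normal; order 8: 3/3 normal; order 16: 1/1 normal.
Total normal subgroups: 7.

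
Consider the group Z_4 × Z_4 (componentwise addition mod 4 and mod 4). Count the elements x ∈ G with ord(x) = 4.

12

An element (a,b) has order lcm(ord(a), ord(b)); count pairs with lcm equal to 4.
Enumerating gives 12 such elements.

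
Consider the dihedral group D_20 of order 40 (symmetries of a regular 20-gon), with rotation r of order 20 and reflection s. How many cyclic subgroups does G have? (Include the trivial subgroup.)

26

Each element a generates a cyclic subgroup ⟨a⟩; distinct elements may generate the same one (a cyclic group of order d has φ(d) generators).
Cyclic subgroups by order — order 1: 1; order 2: 21; order 4: 1; order 5: 1; order 10: 1; order 20: 1.
Total: 26.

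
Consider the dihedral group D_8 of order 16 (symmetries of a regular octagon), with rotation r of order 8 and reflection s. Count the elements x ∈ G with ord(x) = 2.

9

Enumerating element orders in G gives 9 elements of order 2.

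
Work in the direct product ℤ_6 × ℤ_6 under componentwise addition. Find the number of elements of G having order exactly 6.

An element (a,b) has order lcm(ord(a), ord(b)); count pairs with lcm equal to 6.
Enumerating gives 24 such elements.

24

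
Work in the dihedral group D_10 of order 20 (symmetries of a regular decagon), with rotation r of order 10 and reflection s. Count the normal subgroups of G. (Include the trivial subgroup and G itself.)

G has 22 subgroups. Checking conjugation-invariance by order — order 1: 1/1 normal; order 2: 1/11 normal; order 4: 0/5 normal; order 5: 1/1 normal; order 10: 3/3 normal; order 20: 1/1 normal.
Total normal subgroups: 7.

7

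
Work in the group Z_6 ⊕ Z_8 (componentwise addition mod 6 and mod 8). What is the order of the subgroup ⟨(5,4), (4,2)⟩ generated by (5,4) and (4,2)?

24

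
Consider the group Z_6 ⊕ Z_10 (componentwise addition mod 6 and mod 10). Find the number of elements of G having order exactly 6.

6

An element (a,b) has order lcm(ord(a), ord(b)); count pairs with lcm equal to 6.
Enumerating gives 6 such elements.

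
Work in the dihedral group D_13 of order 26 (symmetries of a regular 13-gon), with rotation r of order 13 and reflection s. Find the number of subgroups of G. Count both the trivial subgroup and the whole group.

16

|G| = 26, so by Lagrange every subgroup order divides 26. Divisors: 1, 2, 13, 26.
Subgroups by order — order 1: 1; order 2: 13; order 13: 1; order 26: 1.
Total: 1 + 13 + 1 + 1 = 16.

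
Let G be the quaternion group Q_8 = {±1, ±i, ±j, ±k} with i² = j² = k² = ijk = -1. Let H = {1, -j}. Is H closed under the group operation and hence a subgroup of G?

No

-j ∈ H but its inverse j ∉ H, so H is not a subgroup.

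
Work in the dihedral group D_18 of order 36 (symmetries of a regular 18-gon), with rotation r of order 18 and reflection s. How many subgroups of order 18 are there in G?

3

|G| = 36 and 18 | 36, so subgroups of order 18 are possible by Lagrange.
The subgroups of order 18 are: {e, r, r^2, r^3, r^4, r^5, r^6, r^7, r^8, r^9, r^10, r^11, r^12, r^13, r^14, r^15, r^16, r^17}; {e, r^2, r^4, r^6, r^8, r^10, r^12, r^14, r^16, s, r^2s, r^4s, r^6s, r^8s, r^10s, r^12s, r^14s, r^16s}; {e, r^2, r^4, r^6, r^8, r^10, r^12, r^14, r^16, rs, r^3s, r^5s, r^7s, r^9s, r^11s, r^13s, r^15s, r^17s}.
So G has 3 subgroups of order 18.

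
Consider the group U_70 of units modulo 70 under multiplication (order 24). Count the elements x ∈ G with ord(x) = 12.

8

The elements of order 12 are: 3, 17, 23, 33, 37, 47, 53, 67.
That's 8.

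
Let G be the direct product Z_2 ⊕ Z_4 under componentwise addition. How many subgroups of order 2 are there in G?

3

|G| = 8 and 2 | 8, so subgroups of order 2 are possible by Lagrange.
The subgroups of order 2 are: {(0,0), (0,2)}; {(0,0), (1,0)}; {(0,0), (1,2)}.
So G has 3 subgroups of order 2.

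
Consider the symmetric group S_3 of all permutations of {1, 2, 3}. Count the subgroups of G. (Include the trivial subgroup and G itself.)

6

|G| = 6, so by Lagrange every subgroup order divides 6. Divisors: 1, 2, 3, 6.
Subgroups by order — order 1: 1; order 2: 3; order 3: 1; order 6: 1.
Total: 1 + 3 + 1 + 1 = 6.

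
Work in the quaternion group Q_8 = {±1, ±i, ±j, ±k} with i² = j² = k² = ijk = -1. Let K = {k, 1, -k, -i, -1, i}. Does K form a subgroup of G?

|K| = 6 does not divide |G| = 8, so by Lagrange K is not a subgroup.

No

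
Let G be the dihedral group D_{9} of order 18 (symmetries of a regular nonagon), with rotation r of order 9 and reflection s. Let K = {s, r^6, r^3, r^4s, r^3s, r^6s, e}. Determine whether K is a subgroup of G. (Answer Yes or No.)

|K| = 7 does not divide |G| = 18, so by Lagrange K is not a subgroup.

No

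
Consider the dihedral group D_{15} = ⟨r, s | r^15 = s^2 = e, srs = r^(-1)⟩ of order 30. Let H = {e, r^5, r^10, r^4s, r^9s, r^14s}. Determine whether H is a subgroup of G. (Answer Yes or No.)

|H| = 6 divides |G| = 30, consistent with Lagrange.
H contains the identity, every element's inverse is in H, and H is closed under ·: it is a subgroup.

Yes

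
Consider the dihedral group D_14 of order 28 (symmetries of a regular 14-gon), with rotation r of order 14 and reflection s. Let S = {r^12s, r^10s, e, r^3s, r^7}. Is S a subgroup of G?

No

|S| = 5 does not divide |G| = 28, so by Lagrange S is not a subgroup.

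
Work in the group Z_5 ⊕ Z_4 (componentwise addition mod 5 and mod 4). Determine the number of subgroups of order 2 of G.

|G| = 20 and 2 | 20, so subgroups of order 2 are possible by Lagrange.
The subgroups of order 2 are: {(0,0), (0,2)}.
So G has 1 subgroup of order 2.

1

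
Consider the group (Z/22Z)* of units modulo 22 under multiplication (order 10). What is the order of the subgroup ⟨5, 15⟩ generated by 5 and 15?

|⟨5⟩| = 5 and |⟨15⟩| = 5, so |H| is a multiple of lcm(5, 5) = 5 and divides |G| = 10.
Closing under the operation: H = {1, 3, 5, 9, 15}, so |H| = 5.

5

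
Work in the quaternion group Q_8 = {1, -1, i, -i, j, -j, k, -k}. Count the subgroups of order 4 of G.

3

|G| = 8 and 4 | 8, so subgroups of order 4 are possible by Lagrange.
The subgroups of order 4 are: {1, -1, i, -i}; {1, -1, j, -j}; {1, -1, k, -k}.
So G has 3 subgroups of order 4.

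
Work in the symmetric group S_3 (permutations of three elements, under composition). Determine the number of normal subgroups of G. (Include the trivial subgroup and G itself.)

3

G has 6 subgroups. Checking conjugation-invariance by order — order 1: 1/1 normal; order 2: 0/3 normal; order 3: 1/1 normal; order 6: 1/1 normal.
Total normal subgroups: 3.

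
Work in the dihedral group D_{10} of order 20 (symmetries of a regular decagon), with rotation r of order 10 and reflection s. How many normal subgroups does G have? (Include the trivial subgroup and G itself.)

7

G has 22 subgroups. Checking conjugation-invariance by order — order 1: 1/1 normal; order 2: 1/11 normal; order 4: 0/5 normal; order 5: 1/1 normal; order 10: 3/3 normal; order 20: 1/1 normal.
Total normal subgroups: 7.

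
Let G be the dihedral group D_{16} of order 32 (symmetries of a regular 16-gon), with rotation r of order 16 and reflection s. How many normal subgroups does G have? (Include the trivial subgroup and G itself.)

G has 36 subgroups. Checking conjugation-invariance by order — order 1: 1/1 normal; order 2: 1/17 normal; order 4: 1/9 normal; order 8: 1/5 normal; order 16: 3/3 normal; order 32: 1/1 normal.
Total normal subgroups: 8.

8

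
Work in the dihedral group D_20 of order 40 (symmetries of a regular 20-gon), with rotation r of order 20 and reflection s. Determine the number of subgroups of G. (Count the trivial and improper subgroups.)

|G| = 40, so by Lagrange every subgroup order divides 40. Divisors: 1, 2, 4, 5, 8, 10, 20, 40.
Subgroups by order — order 1: 1; order 2: 21; order 4: 11; order 5: 1; order 8: 5; order 10: 5; order 20: 3; order 40: 1.
Total: 1 + 21 + 11 + 1 + 5 + 5 + 3 + 1 = 48.

48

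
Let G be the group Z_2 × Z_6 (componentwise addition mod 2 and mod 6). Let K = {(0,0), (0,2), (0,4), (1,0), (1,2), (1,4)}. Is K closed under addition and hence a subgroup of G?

Yes

|K| = 6 divides |G| = 12, consistent with Lagrange.
K contains the identity, every element's inverse is in K, and K is closed under +: it is a subgroup.
In fact K = ⟨(1,2)⟩.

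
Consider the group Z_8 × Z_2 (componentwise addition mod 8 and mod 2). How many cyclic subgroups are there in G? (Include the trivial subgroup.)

8

Each element a generates a cyclic subgroup ⟨a⟩; distinct elements may generate the same one (a cyclic group of order d has φ(d) generators).
Cyclic subgroups by order — order 1: 1; order 2: 3; order 4: 2; order 8: 2.
Total: 8.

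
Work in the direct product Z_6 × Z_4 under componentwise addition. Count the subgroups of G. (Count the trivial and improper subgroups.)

16

|G| = 24, so by Lagrange every subgroup order divides 24. Divisors: 1, 2, 3, 4, 6, 8, 12, 24.
Subgroups by order — order 1: 1; order 2: 3; order 3: 1; order 4: 3; order 6: 3; order 8: 1; order 12: 3; order 24: 1.
Total: 1 + 3 + 1 + 3 + 3 + 1 + 3 + 1 = 16.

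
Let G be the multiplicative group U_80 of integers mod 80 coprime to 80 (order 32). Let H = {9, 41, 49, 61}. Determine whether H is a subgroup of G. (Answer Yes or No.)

No

The identity 1 ∉ H, so H is not a subgroup.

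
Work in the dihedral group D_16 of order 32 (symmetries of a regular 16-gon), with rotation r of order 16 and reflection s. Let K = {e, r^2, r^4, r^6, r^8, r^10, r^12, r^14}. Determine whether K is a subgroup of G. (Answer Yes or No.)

|K| = 8 divides |G| = 32, consistent with Lagrange.
K contains the identity, every element's inverse is in K, and K is closed under ·: it is a subgroup.
In fact K = ⟨r^2⟩.

Yes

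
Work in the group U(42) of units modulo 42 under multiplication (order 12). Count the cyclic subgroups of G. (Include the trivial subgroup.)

8

A cyclic subgroup of order d is generated by each of its φ(d) elements of order d, so the cyclic subgroups of order d number (#elements of order d)/φ(d).
Cyclic subgroups by order — order 1: 1; order 2: 3; order 3: 1; order 6: 3.
Total: 8.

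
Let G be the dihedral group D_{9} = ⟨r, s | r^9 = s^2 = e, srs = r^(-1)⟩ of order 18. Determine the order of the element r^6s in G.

Computing powers of r^6s: the smallest k with (r^6s)^k = e is k = 2.

2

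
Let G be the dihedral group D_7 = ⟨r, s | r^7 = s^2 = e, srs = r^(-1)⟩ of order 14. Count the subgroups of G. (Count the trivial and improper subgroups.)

|G| = 14, so by Lagrange every subgroup order divides 14. Divisors: 1, 2, 7, 14.
Subgroups by order — order 1: 1; order 2: 7; order 7: 1; order 14: 1.
Total: 1 + 7 + 1 + 1 = 10.

10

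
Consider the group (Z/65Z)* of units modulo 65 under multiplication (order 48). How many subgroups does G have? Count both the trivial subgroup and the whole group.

30

|G| = 48, so by Lagrange every subgroup order divides 48. Divisors: 1, 2, 3, 4, 6, 8, 12, 16, 24, 48.
Subgroups by order — order 1: 1; order 2: 3; order 3: 1; order 4: 7; order 6: 3; order 8: 3; order 12: 7; order 16: 1; order 24: 3; order 48: 1.
Total: 1 + 3 + 1 + 7 + 3 + 3 + 7 + 1 + 3 + 1 = 30.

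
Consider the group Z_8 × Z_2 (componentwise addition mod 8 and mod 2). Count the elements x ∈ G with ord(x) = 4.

An element (a,b) has order lcm(ord(a), ord(b)); count pairs with lcm equal to 4.
Enumerating gives 4 such elements.

4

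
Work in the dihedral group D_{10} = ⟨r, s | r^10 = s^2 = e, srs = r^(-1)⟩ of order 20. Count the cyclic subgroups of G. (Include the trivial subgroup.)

14

A cyclic subgroup of order d is generated by each of its φ(d) elements of order d, so the cyclic subgroups of order d number (#elements of order d)/φ(d).
Cyclic subgroups by order — order 1: 1; order 2: 11; order 5: 1; order 10: 1.
Total: 14.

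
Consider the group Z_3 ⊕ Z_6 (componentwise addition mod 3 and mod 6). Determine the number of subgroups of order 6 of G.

4

|G| = 18 and 6 | 18, so subgroups of order 6 are possible by Lagrange.
The subgroups of order 6 are: {(0,0), (0,1), (0,2), (0,3), (0,4), (0,5)}; {(0,0), (0,3), (1,0), (1,3), (2,0), (2,3)}; {(0,0), (0,3), (1,1), (1,4), (2,2), (2,5)}; {(0,0), (0,3), (1,2), (1,5), (2,1), (2,4)}.
So G has 4 subgroups of order 6.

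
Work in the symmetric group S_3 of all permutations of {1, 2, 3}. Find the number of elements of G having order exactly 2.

The elements of order 2 are: (2 3), (1 2), (1 3).
That's 3.

3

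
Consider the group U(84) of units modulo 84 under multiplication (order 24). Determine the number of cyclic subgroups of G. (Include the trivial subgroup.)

Each element a generates a cyclic subgroup ⟨a⟩; distinct elements may generate the same one (a cyclic group of order d has φ(d) generators).
Cyclic subgroups by order — order 1: 1; order 2: 7; order 3: 1; order 6: 7.
Total: 16.

16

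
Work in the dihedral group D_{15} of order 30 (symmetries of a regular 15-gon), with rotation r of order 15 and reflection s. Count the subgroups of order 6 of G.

|G| = 30 and 6 | 30, so subgroups of order 6 are possible by Lagrange.
The subgroups of order 6 are: {e, r^5, r^10, s, r^5s, r^10s}; {e, r^5, r^10, rs, r^6s, r^11s}; {e, r^5, r^10, r^2s, r^7s, r^12s}; {e, r^5, r^10, r^3s, r^8s, r^13s}; … (5 in all).
So G has 5 subgroups of order 6.

5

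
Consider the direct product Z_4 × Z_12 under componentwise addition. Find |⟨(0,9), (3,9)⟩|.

|⟨(0,9)⟩| = 4 and |⟨(3,9)⟩| = 4, so |H| is a multiple of lcm(4, 4) = 4 and divides |G| = 48.
Closing under the operation: H = {(0,0), (0,3), (0,6), (0,9), (1,0), (1,3), (1,6), (1,9), (2,0), (2,3), (2,6), (2,9), (3,0), (3,3), (3,6), (3,9)}, so |H| = 16.

16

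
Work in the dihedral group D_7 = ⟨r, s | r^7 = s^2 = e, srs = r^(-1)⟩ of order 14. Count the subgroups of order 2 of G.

|G| = 14 and 2 | 14, so subgroups of order 2 are possible by Lagrange.
The subgroups of order 2 are: {e, r^2s}; {e, r^3s}; {e, r^4s}; {e, r^5s}; … (7 in all).
So G has 7 subgroups of order 2.

7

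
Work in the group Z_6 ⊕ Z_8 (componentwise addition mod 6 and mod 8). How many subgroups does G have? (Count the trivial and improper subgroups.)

|G| = 48, so by Lagrange every subgroup order divides 48. Divisors: 1, 2, 3, 4, 6, 8, 12, 16, 24, 48.
Subgroups by order — order 1: 1; order 2: 3; order 3: 1; order 4: 3; order 6: 3; order 8: 3; order 12: 3; order 16: 1; order 24: 3; order 48: 1.
Total: 1 + 3 + 1 + 3 + 3 + 3 + 3 + 1 + 3 + 1 = 22.

22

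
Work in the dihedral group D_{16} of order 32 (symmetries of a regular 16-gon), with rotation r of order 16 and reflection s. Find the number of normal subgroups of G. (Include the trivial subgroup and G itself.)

8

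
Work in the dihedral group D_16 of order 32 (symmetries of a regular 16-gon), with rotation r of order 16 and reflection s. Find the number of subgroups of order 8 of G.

5

|G| = 32 and 8 | 32, so subgroups of order 8 are possible by Lagrange.
The subgroups of order 8 are: {e, r^2, r^4, r^6, r^8, r^10, r^12, r^14}; {e, r^4, r^8, r^12, r^2s, r^6s, r^10s, r^14s}; {e, r^4, r^8, r^12, r^3s, r^7s, r^11s, r^15s}; {e, r^4, r^8, r^12, s, r^4s, r^8s, r^12s}; … (5 in all).
So G has 5 subgroups of order 8.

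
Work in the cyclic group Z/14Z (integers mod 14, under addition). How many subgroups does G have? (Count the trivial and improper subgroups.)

4

Subgroups of the cyclic group Z/14Z correspond bijectively to divisors of 14.
Divisors of 14: 1, 2, 7, 14.
So Z/14Z has 4 subgroups.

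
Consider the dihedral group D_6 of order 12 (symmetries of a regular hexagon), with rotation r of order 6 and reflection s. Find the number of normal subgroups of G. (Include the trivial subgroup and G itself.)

7

G has 16 subgroups. Checking conjugation-invariance by order — order 1: 1/1 normal; order 2: 1/7 normal; order 3: 1/1 normal; order 4: 0/3 normal; order 6: 3/3 normal; order 12: 1/1 normal.
Total normal subgroups: 7.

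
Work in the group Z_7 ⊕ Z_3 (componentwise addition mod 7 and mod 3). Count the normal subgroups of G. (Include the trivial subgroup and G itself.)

4

G is abelian, so every subgroup is normal.
G has 4 subgroups in total, hence 4 normal subgroups.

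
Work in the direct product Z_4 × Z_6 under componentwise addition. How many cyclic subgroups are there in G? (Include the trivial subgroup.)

12

Group the elements of G by the cyclic subgroup they generate; each cyclic subgroup of order d accounts for φ(d) elements.
Cyclic subgroups by order — order 1: 1; order 2: 3; order 3: 1; order 4: 2; order 6: 3; order 12: 2.
Total: 12.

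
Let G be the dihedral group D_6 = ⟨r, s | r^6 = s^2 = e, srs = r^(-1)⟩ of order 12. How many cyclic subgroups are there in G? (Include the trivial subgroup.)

A cyclic subgroup of order d is generated by each of its φ(d) elements of order d, so the cyclic subgroups of order d number (#elements of order d)/φ(d).
Cyclic subgroups by order — order 1: 1; order 2: 7; order 3: 1; order 6: 1.
Total: 10.

10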